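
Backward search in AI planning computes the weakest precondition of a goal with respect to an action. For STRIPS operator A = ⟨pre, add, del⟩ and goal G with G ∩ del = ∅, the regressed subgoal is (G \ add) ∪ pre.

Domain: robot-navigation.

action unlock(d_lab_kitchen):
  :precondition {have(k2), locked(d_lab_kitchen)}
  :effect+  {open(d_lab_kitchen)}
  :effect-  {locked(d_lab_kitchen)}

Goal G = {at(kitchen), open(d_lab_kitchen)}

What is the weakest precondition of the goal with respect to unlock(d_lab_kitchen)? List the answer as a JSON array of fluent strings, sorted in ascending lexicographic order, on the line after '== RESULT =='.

Compute (G \ add) ∪ pre:
  G ∩ del = {}  (empty — regression defined)
  G \ add = {at(kitchen), open(d_lab_kitchen)} \ {open(d_lab_kitchen)} = {at(kitchen)}
  ∪ pre   = {at(kitchen)} ∪ {have(k2), locked(d_lab_kitchen)}
          = {at(kitchen), have(k2), locked(d_lab_kitchen)}

== RESULT ==
["at(kitchen)", "have(k2)", "locked(d_lab_kitchen)"]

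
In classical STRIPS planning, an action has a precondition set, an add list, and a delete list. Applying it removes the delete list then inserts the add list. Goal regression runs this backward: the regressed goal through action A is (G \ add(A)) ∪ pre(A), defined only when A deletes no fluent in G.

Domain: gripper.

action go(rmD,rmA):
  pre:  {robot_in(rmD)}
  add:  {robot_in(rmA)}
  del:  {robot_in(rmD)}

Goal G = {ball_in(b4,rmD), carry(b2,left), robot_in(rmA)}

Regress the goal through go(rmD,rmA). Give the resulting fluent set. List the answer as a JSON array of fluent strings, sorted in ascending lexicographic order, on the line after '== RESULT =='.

Compute (G \ add) ∪ pre:
  G ∩ del = {}  (empty — regression defined)
  G \ add = {ball_in(b4,rmD), carry(b2,left), robot_in(rmA)} \ {robot_in(rmA)} = {ball_in(b4,rmD), carry(b2,left)}
  ∪ pre   = {ball_in(b4,rmD), carry(b2,left)} ∪ {robot_in(rmD)}
          = {ball_in(b4,rmD), carry(b2,left), robot_in(rmD)}

== RESULT ==
["ball_in(b4,rmD)", "carry(b2,left)", "robot_in(rmD)"]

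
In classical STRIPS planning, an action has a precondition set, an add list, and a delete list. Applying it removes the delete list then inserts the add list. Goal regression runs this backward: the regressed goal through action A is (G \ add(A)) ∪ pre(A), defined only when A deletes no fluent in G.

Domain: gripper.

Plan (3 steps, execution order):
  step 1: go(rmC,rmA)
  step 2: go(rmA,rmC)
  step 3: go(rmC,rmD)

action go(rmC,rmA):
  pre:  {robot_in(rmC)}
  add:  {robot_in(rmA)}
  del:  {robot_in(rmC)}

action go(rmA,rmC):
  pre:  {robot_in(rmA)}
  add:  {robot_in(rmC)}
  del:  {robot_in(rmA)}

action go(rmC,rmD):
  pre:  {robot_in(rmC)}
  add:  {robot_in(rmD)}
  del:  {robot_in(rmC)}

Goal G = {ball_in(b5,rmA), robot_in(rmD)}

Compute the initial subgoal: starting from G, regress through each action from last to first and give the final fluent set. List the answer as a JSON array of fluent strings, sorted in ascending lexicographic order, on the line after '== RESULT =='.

Work backward from the goal:
  through step 3 (go(rmC,rmD)): drop {robot_in(rmD)}, keep {ball_in(b5,rmA)}, require {robot_in(rmC)}
    → {ball_in(b5,rmA), robot_in(rmC)}
  through step 2 (go(rmA,rmC)): drop {robot_in(rmC)}, keep {ball_in(b5,rmA)}, require {robot_in(rmA)}
    → {ball_in(b5,rmA), robot_in(rmA)}
  through step 1 (go(rmC,rmA)): drop {robot_in(rmA)}, keep {ball_in(b5,rmA)}, require {robot_in(rmC)}
    → {ball_in(b5,rmA), robot_in(rmC)}

== RESULT ==
["ball_in(b5,rmA)", "robot_in(rmC)"]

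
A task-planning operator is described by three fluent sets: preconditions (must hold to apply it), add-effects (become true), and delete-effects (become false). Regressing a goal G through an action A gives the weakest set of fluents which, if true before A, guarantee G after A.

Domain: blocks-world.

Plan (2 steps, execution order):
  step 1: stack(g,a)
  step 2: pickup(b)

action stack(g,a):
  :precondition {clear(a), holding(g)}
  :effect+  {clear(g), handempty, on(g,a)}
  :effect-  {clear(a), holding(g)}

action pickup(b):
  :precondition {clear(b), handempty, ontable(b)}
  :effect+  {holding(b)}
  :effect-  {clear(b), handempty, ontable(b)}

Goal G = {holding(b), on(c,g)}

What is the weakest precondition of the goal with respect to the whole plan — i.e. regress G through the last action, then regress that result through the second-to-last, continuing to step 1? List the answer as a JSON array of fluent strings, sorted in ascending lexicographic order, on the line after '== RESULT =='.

Regress step by step:
  through step 2 (pickup(b)): drop {holding(b)}, keep {on(c,g)}, require {clear(b), handempty, ontable(b)}
    → {clear(b), handempty, on(c,g), ontable(b)}
  through step 1 (stack(g,a)): drop {handempty}, keep {clear(b), on(c,g), ontable(b)}, require {clear(a), holding(g)}
    → {clear(a), clear(b), holding(g), on(c,g), ontable(b)}

== RESULT ==
["clear(a)", "clear(b)", "holding(g)", "on(c,g)", "ontable(b)"]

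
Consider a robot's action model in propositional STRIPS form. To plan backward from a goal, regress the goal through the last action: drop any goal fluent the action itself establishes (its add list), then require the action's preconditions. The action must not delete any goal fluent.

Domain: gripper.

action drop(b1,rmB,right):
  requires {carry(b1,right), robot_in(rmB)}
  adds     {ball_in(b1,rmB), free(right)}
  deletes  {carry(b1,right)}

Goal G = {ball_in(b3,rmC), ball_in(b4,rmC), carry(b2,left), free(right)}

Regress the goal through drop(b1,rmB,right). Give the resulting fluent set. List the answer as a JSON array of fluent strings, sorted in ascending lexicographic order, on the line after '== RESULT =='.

Compute (G \ add) ∪ pre:
  G ∩ del = {}  (empty — regression defined)
  G \ add = {ball_in(b3,rmC), ball_in(b4,rmC), carry(b2,left), free(right)} \ {ball_in(b1,rmB), free(right)} = {ball_in(b3,rmC), ball_in(b4,rmC), carry(b2,left)}
  ∪ pre   = {ball_in(b3,rmC), ball_in(b4,rmC), carry(b2,left)} ∪ {carry(b1,right), robot_in(rmB)}
          = {ball_in(b3,rmC), ball_in(b4,rmC), carry(b1,right), carry(b2,left), robot_in(rmB)}

== RESULT ==
["ball_in(b3,rmC)", "ball_in(b4,rmC)", "carry(b1,right)", "carry(b2,left)", "robot_in(rmB)"]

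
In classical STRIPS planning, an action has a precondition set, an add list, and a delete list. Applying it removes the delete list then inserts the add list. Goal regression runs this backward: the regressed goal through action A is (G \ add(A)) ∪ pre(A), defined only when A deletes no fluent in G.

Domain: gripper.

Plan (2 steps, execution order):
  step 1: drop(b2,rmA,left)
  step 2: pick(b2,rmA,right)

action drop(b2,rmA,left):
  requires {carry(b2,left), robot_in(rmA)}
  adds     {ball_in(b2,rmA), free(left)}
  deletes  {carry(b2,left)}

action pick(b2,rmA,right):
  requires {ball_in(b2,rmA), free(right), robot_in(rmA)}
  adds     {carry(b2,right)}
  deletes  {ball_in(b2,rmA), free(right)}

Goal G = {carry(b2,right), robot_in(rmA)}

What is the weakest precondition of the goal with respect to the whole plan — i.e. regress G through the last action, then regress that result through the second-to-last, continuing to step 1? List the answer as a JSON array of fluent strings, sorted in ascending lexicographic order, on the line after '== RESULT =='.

Work backward from the goal:
  through step 2 (pick(b2,rmA,right)): drop {carry(b2,right)}, keep {robot_in(rmA)}, require {ball_in(b2,rmA), free(right), robot_in(rmA)}
    → {ball_in(b2,rmA), free(right), robot_in(rmA)}
  through step 1 (drop(b2,rmA,left)): drop {ball_in(b2,rmA)}, keep {free(right), robot_in(rmA)}, require {carry(b2,left), robot_in(rmA)}
    → {carry(b2,left), free(right), robot_in(rmA)}

== RESULT ==
["carry(b2,left)", "free(right)", "robot_in(rmA)"]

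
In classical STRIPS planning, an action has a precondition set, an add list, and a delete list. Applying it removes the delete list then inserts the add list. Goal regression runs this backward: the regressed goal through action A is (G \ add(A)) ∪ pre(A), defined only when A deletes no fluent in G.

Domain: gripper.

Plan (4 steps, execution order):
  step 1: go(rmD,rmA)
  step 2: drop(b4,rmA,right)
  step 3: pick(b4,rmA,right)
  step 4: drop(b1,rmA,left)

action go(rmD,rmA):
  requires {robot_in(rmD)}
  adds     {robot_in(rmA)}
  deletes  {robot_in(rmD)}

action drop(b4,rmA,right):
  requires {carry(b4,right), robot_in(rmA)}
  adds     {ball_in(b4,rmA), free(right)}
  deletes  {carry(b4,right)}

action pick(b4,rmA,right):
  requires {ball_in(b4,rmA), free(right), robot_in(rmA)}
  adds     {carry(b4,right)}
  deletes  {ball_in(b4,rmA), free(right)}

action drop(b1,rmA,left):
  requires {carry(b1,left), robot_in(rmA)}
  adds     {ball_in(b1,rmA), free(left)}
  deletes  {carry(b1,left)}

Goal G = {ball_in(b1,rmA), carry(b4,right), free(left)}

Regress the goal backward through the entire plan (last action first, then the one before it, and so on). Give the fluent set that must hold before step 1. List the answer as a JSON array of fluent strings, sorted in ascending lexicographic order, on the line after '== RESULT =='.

Regress step by step:
  through step 4 (drop(b1,rmA,left)): drop {ball_in(b1,rmA), free(left)}, keep {carry(b4,right)}, require {carry(b1,left), robot_in(rmA)}
    → {carry(b1,left), carry(b4,right), robot_in(rmA)}
  through step 3 (pick(b4,rmA,right)): drop {carry(b4,right)}, keep {carry(b1,left), robot_in(rmA)}, require {ball_in(b4,rmA), free(right), robot_in(rmA)}
    → {ball_in(b4,rmA), carry(b1,left), free(right), robot_in(rmA)}
  through step 2 (drop(b4,rmA,right)): drop {ball_in(b4,rmA), free(right)}, keep {carry(b1,left), robot_in(rmA)}, require {carry(b4,right), robot_in(rmA)}
    → {carry(b1,left), carry(b4,right), robot_in(rmA)}
  through step 1 (go(rmD,rmA)): drop {robot_in(rmA)}, keep {carry(b1,left), carry(b4,right)}, require {robot_in(rmD)}
    → {carry(b1,left), carry(b4,right), robot_in(rmD)}

== RESULT ==
["carry(b1,left)", "carry(b4,right)", "robot_in(rmD)"]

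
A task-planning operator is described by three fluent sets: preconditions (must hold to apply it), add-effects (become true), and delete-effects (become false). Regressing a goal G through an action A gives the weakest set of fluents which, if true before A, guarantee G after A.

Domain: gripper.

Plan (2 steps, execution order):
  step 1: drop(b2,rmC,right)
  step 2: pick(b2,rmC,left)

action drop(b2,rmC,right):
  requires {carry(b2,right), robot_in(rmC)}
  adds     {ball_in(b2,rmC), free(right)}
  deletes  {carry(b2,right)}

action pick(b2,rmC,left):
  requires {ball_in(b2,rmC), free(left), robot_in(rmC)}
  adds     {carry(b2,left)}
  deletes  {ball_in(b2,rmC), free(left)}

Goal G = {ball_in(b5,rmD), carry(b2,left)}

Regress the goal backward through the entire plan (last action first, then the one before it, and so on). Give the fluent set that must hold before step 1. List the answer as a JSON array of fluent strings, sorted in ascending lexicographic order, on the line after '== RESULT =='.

Regress step by step:
  through step 2 (pick(b2,rmC,left)): drop {carry(b2,left)}, keep {ball_in(b5,rmD)}, require {ball_in(b2,rmC), free(left), robot_in(rmC)}
    → {ball_in(b2,rmC), ball_in(b5,rmD), free(left), robot_in(rmC)}
  through step 1 (drop(b2,rmC,right)): drop {ball_in(b2,rmC)}, keep {ball_in(b5,rmD), free(left), robot_in(rmC)}, require {carry(b2,right), robot_in(rmC)}
    → {ball_in(b5,rmD), carry(b2,right), free(left), robot_in(rmC)}

== RESULT ==
["ball_in(b5,rmD)", "carry(b2,right)", "free(left)", "robot_in(rmC)"]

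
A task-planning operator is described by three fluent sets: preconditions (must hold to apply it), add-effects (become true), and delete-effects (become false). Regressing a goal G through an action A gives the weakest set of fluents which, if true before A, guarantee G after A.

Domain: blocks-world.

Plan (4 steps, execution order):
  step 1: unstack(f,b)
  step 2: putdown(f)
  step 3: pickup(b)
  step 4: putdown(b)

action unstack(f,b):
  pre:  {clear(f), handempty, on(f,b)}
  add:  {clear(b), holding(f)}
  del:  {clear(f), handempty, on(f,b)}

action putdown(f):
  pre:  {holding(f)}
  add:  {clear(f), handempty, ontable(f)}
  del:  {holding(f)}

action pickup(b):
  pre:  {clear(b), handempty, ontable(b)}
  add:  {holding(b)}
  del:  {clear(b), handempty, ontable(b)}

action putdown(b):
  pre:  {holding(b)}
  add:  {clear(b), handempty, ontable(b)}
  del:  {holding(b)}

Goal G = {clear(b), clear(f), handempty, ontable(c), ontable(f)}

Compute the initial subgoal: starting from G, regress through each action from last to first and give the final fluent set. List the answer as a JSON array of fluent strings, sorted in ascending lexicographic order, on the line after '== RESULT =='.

Work backward from the goal:
  through step 4 (putdown(b)): drop {clear(b), handempty}, keep {clear(f), ontable(c), ontable(f)}, require {holding(b)}
    → {clear(f), holding(b), ontable(c), ontable(f)}
  through step 3 (pickup(b)): drop {holding(b)}, keep {clear(f), ontable(c), ontable(f)}, require {clear(b), handempty, ontable(b)}
    → {clear(b), clear(f), handempty, ontable(b), ontable(c), ontable(f)}
  through step 2 (putdown(f)): drop {clear(f), handempty, ontable(f)}, keep {clear(b), ontable(b), ontable(c)}, require {holding(f)}
    → {clear(b), holding(f), ontable(b), ontable(c)}
  through step 1 (unstack(f,b)): drop {clear(b), holding(f)}, keep {ontable(b), ontable(c)}, require {clear(f), handempty, on(f,b)}
    → {clear(f), handempty, on(f,b), ontable(b), ontable(c)}

== RESULT ==
["clear(f)", "handempty", "on(f,b)", "ontable(b)", "ontable(c)"]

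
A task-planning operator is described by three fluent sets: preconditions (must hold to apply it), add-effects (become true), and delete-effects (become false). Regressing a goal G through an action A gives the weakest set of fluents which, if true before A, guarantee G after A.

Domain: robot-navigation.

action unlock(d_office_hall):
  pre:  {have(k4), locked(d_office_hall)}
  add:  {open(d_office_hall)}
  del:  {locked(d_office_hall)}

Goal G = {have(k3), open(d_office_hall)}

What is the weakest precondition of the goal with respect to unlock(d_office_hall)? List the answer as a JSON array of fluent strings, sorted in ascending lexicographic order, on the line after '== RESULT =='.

Regress:
  G ∩ del = {}  (empty — regression defined)
  G \ add = {have(k3), open(d_office_hall)} \ {open(d_office_hall)} = {have(k3)}
  ∪ pre   = {have(k3)} ∪ {have(k4), locked(d_office_hall)}
          = {have(k3), have(k4), locked(d_office_hall)}

== RESULT ==
["have(k3)", "have(k4)", "locked(d_office_hall)"]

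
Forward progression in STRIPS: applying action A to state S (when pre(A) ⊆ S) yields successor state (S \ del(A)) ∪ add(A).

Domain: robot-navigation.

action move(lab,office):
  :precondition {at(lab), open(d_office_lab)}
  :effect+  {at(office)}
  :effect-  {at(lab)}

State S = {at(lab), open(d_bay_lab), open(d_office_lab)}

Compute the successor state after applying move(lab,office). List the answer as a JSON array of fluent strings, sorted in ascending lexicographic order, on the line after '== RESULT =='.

Progress:
  pre ⊆ S: {at(lab), open(d_office_lab)} ⊆ S  — applicable
  S \ del = {open(d_bay_lab), open(d_office_lab)}
  ∪ add   = {at(office), open(d_bay_lab), open(d_office_lab)}

== RESULT ==
["at(office)", "open(d_bay_lab)", "open(d_office_lab)"]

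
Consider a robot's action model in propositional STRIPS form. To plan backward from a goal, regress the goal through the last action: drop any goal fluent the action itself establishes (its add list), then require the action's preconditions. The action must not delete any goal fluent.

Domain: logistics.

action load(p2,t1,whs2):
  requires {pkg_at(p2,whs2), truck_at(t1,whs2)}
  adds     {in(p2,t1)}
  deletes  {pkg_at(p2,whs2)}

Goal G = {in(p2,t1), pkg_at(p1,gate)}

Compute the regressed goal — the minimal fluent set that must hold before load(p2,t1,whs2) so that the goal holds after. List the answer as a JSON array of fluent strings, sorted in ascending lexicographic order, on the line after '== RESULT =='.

Compute (G \ add) ∪ pre:
  G ∩ del = {}  (empty — regression defined)
  G \ add = {in(p2,t1), pkg_at(p1,gate)} \ {in(p2,t1)} = {pkg_at(p1,gate)}
  ∪ pre   = {pkg_at(p1,gate)} ∪ {pkg_at(p2,whs2), truck_at(t1,whs2)}
          = {pkg_at(p1,gate), pkg_at(p2,whs2), truck_at(t1,whs2)}

== RESULT ==
["pkg_at(p1,gate)", "pkg_at(p2,whs2)", "truck_at(t1,whs2)"]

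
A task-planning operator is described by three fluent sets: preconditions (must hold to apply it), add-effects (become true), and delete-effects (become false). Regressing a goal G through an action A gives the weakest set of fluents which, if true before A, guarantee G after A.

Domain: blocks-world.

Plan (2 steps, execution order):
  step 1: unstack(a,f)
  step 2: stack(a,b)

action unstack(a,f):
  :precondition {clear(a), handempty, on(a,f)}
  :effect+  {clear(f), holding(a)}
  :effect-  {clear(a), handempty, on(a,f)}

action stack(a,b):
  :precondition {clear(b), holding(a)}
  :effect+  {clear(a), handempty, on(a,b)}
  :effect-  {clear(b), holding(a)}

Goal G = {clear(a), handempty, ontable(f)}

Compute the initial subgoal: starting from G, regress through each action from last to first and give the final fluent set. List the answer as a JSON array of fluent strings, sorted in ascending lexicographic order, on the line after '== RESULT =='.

Regress step by step:
  through step 2 (stack(a,b)): drop {clear(a), handempty}, keep {ontable(f)}, require {clear(b), holding(a)}
    → {clear(b), holding(a), ontable(f)}
  through step 1 (unstack(a,f)): drop {holding(a)}, keep {clear(b), ontable(f)}, require {clear(a), handempty, on(a,f)}
    → {clear(a), clear(b), handempty, on(a,f), ontable(f)}

== RESULT ==
["clear(a)", "clear(b)", "handempty", "on(a,f)", "ontable(f)"]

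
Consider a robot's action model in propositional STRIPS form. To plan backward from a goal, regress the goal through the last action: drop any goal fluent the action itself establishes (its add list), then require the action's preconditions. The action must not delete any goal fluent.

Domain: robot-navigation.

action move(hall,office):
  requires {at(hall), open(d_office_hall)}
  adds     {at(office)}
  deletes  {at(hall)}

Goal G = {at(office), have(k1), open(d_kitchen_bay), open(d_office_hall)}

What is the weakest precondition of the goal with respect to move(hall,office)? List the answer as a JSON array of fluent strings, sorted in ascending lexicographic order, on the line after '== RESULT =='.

Regress:
  G ∩ del = {}  (empty — regression defined)
  G \ add = {at(office), have(k1), open(d_kitchen_bay), open(d_office_hall)} \ {at(office)} = {have(k1), open(d_kitchen_bay), open(d_office_hall)}
  ∪ pre   = {have(k1), open(d_kitchen_bay), open(d_office_hall)} ∪ {at(hall), open(d_office_hall)}
          = {at(hall), have(k1), open(d_kitchen_bay), open(d_office_hall)}

== RESULT ==
["at(hall)", "have(k1)", "open(d_kitchen_bay)", "open(d_office_hall)"]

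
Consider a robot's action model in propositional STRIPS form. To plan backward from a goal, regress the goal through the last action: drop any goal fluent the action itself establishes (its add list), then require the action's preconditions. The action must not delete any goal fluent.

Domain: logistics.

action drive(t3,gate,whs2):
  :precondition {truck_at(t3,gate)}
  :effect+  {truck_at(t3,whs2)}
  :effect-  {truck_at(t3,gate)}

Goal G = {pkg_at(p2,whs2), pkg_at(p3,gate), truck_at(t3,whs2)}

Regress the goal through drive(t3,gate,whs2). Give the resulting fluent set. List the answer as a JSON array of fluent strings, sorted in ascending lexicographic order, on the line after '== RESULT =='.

Regress:
  G ∩ del = {}  (empty — regression defined)
  G \ add = {pkg_at(p2,whs2), pkg_at(p3,gate), truck_at(t3,whs2)} \ {truck_at(t3,whs2)} = {pkg_at(p2,whs2), pkg_at(p3,gate)}
  ∪ pre   = {pkg_at(p2,whs2), pkg_at(p3,gate)} ∪ {truck_at(t3,gate)}
          = {pkg_at(p2,whs2), pkg_at(p3,gate), truck_at(t3,gate)}

== RESULT ==
["pkg_at(p2,whs2)", "pkg_at(p3,gate)", "truck_at(t3,gate)"]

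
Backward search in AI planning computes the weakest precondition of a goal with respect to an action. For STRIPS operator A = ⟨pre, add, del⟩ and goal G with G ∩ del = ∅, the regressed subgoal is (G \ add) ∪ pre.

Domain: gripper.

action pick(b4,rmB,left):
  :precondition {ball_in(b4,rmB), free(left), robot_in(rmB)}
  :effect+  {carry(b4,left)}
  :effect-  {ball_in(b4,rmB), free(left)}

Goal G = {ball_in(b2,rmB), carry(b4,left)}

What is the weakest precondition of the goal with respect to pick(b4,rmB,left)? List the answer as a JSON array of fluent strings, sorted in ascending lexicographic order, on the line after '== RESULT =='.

Compute (G \ add) ∪ pre:
  G ∩ del = {}  (empty — regression defined)
  G \ add = {ball_in(b2,rmB), carry(b4,left)} \ {carry(b4,left)} = {ball_in(b2,rmB)}
  ∪ pre   = {ball_in(b2,rmB)} ∪ {ball_in(b4,rmB), free(left), robot_in(rmB)}
          = {ball_in(b2,rmB), ball_in(b4,rmB), free(left), robot_in(rmB)}

== RESULT ==
["ball_in(b2,rmB)", "ball_in(b4,rmB)", "free(left)", "robot_in(rmB)"]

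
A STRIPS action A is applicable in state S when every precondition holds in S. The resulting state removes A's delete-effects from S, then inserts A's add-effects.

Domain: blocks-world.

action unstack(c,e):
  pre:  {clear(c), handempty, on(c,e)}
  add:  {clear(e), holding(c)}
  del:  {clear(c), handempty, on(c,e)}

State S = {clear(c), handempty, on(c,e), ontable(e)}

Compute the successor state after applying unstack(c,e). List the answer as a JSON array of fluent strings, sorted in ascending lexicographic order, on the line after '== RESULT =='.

Compute (S \ del) ∪ add:
  pre ⊆ S: {clear(c), handempty, on(c,e)} ⊆ S  — applicable
  S \ del = {ontable(e)}
  ∪ add   = {clear(e), holding(c), ontable(e)}

== RESULT ==
["clear(e)", "holding(c)", "ontable(e)"]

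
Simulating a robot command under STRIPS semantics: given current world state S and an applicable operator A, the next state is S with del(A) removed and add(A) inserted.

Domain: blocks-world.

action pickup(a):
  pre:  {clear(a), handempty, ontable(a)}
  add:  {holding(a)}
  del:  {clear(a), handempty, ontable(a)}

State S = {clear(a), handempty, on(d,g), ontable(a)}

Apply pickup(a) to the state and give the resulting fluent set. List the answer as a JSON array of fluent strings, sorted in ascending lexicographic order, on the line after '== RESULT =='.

Compute (S \ del) ∪ add:
  pre ⊆ S: {clear(a), handempty, ontable(a)} ⊆ S  — applicable
  S \ del = {on(d,g)}
  ∪ add   = {holding(a), on(d,g)}

== RESULT ==
["holding(a)", "on(d,g)"]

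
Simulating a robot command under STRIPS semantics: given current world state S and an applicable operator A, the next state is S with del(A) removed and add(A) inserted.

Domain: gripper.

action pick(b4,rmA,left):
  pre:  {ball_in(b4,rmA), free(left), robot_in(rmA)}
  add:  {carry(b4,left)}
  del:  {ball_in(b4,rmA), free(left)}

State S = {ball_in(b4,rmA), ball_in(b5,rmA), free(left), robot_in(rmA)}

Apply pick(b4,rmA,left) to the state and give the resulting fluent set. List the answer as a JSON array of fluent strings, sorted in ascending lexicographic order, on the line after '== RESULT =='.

Progress:
  pre ⊆ S: {ball_in(b4,rmA), free(left), robot_in(rmA)} ⊆ S  — applicable
  S \ del = {ball_in(b5,rmA), robot_in(rmA)}
  ∪ add   = {ball_in(b5,rmA), carry(b4,left), robot_in(rmA)}

== RESULT ==
["ball_in(b5,rmA)", "carry(b4,left)", "robot_in(rmA)"]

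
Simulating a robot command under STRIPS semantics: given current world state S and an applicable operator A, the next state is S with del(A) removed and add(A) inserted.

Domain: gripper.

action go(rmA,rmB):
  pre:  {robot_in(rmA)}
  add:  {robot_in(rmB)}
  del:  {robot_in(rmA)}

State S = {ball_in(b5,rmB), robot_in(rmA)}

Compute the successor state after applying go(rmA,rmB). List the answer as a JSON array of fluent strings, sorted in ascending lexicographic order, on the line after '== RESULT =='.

Progress:
  pre ⊆ S: {robot_in(rmA)} ⊆ S  — applicable
  S \ del = {ball_in(b5,rmB)}
  ∪ add   = {ball_in(b5,rmB), robot_in(rmB)}

== RESULT ==
["ball_in(b5,rmB)", "robot_in(rmB)"]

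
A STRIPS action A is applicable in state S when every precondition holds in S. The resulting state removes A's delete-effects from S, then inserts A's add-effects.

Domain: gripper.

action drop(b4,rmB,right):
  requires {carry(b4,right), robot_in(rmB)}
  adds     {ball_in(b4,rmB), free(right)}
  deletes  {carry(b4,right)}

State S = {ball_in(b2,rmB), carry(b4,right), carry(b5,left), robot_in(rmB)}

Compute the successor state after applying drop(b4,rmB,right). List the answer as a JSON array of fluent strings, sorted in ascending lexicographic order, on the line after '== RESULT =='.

Compute (S \ del) ∪ add:
  pre ⊆ S: {carry(b4,right), robot_in(rmB)} ⊆ S  — applicable
  S \ del = {ball_in(b2,rmB), carry(b5,left), robot_in(rmB)}
  ∪ add   = {ball_in(b2,rmB), ball_in(b4,rmB), carry(b5,left), free(right), robot_in(rmB)}

== RESULT ==
["ball_in(b2,rmB)", "ball_in(b4,rmB)", "carry(b5,left)", "free(right)", "robot_in(rmB)"]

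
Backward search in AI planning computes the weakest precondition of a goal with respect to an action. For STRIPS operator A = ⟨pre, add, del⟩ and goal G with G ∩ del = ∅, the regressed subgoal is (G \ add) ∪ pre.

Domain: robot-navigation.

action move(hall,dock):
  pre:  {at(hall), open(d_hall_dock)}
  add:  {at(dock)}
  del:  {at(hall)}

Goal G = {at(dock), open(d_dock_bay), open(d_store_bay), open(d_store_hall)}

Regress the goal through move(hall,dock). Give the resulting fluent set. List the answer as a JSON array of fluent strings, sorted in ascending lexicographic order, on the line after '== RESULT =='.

Compute (G \ add) ∪ pre:
  G ∩ del = {}  (empty — regression defined)
  G \ add = {at(dock), open(d_dock_bay), open(d_store_bay), open(d_store_hall)} \ {at(dock)} = {open(d_dock_bay), open(d_store_bay), open(d_store_hall)}
  ∪ pre   = {open(d_dock_bay), open(d_store_bay), open(d_store_hall)} ∪ {at(hall), open(d_hall_dock)}
          = {at(hall), open(d_dock_bay), open(d_hall_dock), open(d_store_bay), open(d_store_hall)}

== RESULT ==
["at(hall)", "open(d_dock_bay)", "open(d_hall_dock)", "open(d_store_bay)", "open(d_store_hall)"]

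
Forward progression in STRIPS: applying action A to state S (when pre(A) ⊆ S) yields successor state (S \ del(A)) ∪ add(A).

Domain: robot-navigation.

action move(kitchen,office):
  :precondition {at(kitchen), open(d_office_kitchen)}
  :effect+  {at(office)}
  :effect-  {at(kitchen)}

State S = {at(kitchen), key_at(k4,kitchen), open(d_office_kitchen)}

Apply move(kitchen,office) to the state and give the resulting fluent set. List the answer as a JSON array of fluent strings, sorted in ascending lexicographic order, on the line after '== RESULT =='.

Progress:
  pre ⊆ S: {at(kitchen), open(d_office_kitchen)} ⊆ S  — applicable
  S \ del = {key_at(k4,kitchen), open(d_office_kitchen)}
  ∪ add   = {at(office), key_at(k4,kitchen), open(d_office_kitchen)}

== RESULT ==
["at(office)", "key_at(k4,kitchen)", "open(d_office_kitchen)"]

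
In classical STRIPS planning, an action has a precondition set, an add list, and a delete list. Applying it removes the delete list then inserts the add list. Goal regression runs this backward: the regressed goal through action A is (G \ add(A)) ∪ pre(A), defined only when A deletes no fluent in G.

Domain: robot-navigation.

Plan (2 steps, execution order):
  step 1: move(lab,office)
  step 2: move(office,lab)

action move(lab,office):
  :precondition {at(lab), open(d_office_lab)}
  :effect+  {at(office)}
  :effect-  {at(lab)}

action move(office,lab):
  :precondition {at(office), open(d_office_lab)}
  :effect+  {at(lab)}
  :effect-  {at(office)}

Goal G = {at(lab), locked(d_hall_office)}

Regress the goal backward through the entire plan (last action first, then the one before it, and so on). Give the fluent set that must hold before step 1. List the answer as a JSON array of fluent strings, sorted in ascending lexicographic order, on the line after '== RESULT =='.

Regress step by step:
  through step 2 (move(office,lab)): drop {at(lab)}, keep {locked(d_hall_office)}, require {at(office), open(d_office_lab)}
    → {at(office), locked(d_hall_office), open(d_office_lab)}
  through step 1 (move(lab,office)): drop {at(office)}, keep {locked(d_hall_office), open(d_office_lab)}, require {at(lab), open(d_office_lab)}
    → {at(lab), locked(d_hall_office), open(d_office_lab)}

== RESULT ==
["at(lab)", "locked(d_hall_office)", "open(d_office_lab)"]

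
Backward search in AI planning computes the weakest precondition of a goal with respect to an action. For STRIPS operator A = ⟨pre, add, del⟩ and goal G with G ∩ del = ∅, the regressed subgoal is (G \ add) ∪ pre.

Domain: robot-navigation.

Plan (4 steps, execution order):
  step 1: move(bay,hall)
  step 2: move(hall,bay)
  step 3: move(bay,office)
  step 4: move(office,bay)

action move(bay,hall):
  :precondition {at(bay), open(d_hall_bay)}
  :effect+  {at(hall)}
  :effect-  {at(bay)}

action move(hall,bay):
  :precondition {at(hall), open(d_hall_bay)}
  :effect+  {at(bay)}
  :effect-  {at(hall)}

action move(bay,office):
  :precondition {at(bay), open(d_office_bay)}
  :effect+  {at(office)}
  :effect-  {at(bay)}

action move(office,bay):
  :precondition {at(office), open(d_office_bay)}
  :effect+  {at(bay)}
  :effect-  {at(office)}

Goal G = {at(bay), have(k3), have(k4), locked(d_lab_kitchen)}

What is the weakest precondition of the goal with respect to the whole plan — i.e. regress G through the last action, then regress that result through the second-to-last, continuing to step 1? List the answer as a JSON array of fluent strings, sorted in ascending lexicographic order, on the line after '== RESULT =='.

Regress step by step:
  through step 4 (move(office,bay)): drop {at(bay)}, keep {have(k3), have(k4), locked(d_lab_kitchen)}, require {at(office), open(d_office_bay)}
    → {at(office), have(k3), have(k4), locked(d_lab_kitchen), open(d_office_bay)}
  through step 3 (move(bay,office)): drop {at(office)}, keep {have(k3), have(k4), locked(d_lab_kitchen), open(d_office_bay)}, require {at(bay), open(d_office_bay)}
    → {at(bay), have(k3), have(k4), locked(d_lab_kitchen), open(d_office_bay)}
  through step 2 (move(hall,bay)): drop {at(bay)}, keep {have(k3), have(k4), locked(d_lab_kitchen), open(d_office_bay)}, require {at(hall), open(d_hall_bay)}
    → {at(hall), have(k3), have(k4), locked(d_lab_kitchen), open(d_hall_bay), open(d_office_bay)}
  through step 1 (move(bay,hall)): drop {at(hall)}, keep {have(k3), have(k4), locked(d_lab_kitchen), open(d_hall_bay), open(d_office_bay)}, require {at(bay), open(d_hall_bay)}
    → {at(bay), have(k3), have(k4), locked(d_lab_kitchen), open(d_hall_bay), open(d_office_bay)}

== RESULT ==
["at(bay)", "have(k3)", "have(k4)", "locked(d_lab_kitchen)", "open(d_hall_bay)", "open(d_office_bay)"]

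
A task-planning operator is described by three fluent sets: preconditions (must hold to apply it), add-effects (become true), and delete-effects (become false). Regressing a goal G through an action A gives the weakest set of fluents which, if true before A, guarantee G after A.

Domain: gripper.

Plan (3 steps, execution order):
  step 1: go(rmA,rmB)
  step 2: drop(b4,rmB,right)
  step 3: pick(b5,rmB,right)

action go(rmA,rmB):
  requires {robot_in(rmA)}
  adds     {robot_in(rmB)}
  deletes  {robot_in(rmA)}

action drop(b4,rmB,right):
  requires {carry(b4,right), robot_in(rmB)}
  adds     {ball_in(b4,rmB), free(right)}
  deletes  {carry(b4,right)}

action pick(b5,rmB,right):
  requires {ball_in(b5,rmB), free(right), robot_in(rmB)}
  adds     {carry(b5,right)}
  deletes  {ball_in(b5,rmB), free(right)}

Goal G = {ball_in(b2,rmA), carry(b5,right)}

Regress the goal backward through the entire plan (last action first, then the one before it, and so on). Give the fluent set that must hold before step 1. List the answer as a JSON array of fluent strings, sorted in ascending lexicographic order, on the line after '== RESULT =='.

Work backward from the goal:
  through step 3 (pick(b5,rmB,right)): drop {carry(b5,right)}, keep {ball_in(b2,rmA)}, require {ball_in(b5,rmB), free(right), robot_in(rmB)}
    → {ball_in(b2,rmA), ball_in(b5,rmB), free(right), robot_in(rmB)}
  through step 2 (drop(b4,rmB,right)): drop {free(right)}, keep {ball_in(b2,rmA), ball_in(b5,rmB), robot_in(rmB)}, require {carry(b4,right), robot_in(rmB)}
    → {ball_in(b2,rmA), ball_in(b5,rmB), carry(b4,right), robot_in(rmB)}
  through step 1 (go(rmA,rmB)): drop {robot_in(rmB)}, keep {ball_in(b2,rmA), ball_in(b5,rmB), carry(b4,right)}, require {robot_in(rmA)}
    → {ball_in(b2,rmA), ball_in(b5,rmB), carry(b4,right), robot_in(rmA)}

== RESULT ==
["ball_in(b2,rmA)", "ball_in(b5,rmB)", "carry(b4,right)", "robot_in(rmA)"]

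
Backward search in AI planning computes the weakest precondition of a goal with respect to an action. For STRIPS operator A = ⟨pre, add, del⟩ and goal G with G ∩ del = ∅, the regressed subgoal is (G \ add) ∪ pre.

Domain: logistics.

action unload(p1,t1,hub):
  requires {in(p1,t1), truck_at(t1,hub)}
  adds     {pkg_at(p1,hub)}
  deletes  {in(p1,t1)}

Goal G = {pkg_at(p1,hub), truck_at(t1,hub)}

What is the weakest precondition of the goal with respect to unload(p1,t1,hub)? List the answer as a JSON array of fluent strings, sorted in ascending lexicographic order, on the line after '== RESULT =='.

Regress:
  G ∩ del = {}  (empty — regression defined)
  G \ add = {pkg_at(p1,hub), truck_at(t1,hub)} \ {pkg_at(p1,hub)} = {truck_at(t1,hub)}
  ∪ pre   = {truck_at(t1,hub)} ∪ {in(p1,t1), truck_at(t1,hub)}
          = {in(p1,t1), truck_at(t1,hub)}

== RESULT ==
["in(p1,t1)", "truck_at(t1,hub)"]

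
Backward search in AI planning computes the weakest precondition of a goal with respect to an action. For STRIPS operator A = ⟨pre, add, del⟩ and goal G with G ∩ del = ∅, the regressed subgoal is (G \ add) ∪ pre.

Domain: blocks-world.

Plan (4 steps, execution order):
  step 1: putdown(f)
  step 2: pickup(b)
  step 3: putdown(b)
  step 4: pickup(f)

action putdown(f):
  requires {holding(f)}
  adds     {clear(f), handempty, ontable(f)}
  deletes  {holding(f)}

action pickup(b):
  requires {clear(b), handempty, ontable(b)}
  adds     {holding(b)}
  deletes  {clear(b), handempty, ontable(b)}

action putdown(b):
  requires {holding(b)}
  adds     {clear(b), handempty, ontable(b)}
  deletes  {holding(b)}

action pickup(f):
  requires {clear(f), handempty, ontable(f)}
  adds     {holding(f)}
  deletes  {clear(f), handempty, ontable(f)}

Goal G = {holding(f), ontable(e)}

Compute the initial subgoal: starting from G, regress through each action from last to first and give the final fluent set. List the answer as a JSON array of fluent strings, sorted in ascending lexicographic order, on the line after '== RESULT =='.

Regress step by step:
  through step 4 (pickup(f)): drop {holding(f)}, keep {ontable(e)}, require {clear(f), handempty, ontable(f)}
    → {clear(f), handempty, ontable(e), ontable(f)}
  through step 3 (putdown(b)): drop {handempty}, keep {clear(f), ontable(e), ontable(f)}, require {holding(b)}
    → {clear(f), holding(b), ontable(e), ontable(f)}
  through step 2 (pickup(b)): drop {holding(b)}, keep {clear(f), ontable(e), ontable(f)}, require {clear(b), handempty, ontable(b)}
    → {clear(b), clear(f), handempty, ontable(b), ontable(e), ontable(f)}
  through step 1 (putdown(f)): drop {clear(f), handempty, ontable(f)}, keep {clear(b), ontable(b), ontable(e)}, require {holding(f)}
    → {clear(b), holding(f), ontable(b), ontable(e)}

== RESULT ==
["clear(b)", "holding(f)", "ontable(b)", "ontable(e)"]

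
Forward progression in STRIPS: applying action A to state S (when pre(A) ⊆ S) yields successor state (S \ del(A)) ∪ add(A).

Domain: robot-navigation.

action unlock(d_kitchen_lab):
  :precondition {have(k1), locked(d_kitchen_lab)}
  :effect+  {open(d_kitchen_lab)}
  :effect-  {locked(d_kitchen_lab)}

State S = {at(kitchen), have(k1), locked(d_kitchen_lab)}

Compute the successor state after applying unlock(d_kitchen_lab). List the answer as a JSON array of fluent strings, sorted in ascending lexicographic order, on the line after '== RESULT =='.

Compute (S \ del) ∪ add:
  pre ⊆ S: {have(k1), locked(d_kitchen_lab)} ⊆ S  — applicable
  S \ del = {at(kitchen), have(k1)}
  ∪ add   = {at(kitchen), have(k1), open(d_kitchen_lab)}

== RESULT ==
["at(kitchen)", "have(k1)", "open(d_kitchen_lab)"]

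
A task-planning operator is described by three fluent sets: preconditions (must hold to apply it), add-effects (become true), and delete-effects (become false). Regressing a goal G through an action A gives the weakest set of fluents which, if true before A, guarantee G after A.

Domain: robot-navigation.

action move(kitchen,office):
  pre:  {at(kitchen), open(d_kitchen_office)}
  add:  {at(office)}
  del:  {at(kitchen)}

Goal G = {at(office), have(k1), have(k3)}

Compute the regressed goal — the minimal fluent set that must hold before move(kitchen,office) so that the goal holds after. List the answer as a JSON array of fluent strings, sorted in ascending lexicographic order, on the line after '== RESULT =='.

Compute (G \ add) ∪ pre:
  G ∩ del = {}  (empty — regression defined)
  G \ add = {at(office), have(k1), have(k3)} \ {at(office)} = {have(k1), have(k3)}
  ∪ pre   = {have(k1), have(k3)} ∪ {at(kitchen), open(d_kitchen_office)}
          = {at(kitchen), have(k1), have(k3), open(d_kitchen_office)}

== RESULT ==
["at(kitchen)", "have(k1)", "have(k3)", "open(d_kitchen_office)"]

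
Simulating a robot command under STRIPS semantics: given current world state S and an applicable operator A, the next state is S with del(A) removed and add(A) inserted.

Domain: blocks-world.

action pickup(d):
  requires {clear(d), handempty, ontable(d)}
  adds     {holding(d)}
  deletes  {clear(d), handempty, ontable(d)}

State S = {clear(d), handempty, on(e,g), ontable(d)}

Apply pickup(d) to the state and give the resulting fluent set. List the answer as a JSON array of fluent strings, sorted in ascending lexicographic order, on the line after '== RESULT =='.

Progress:
  pre ⊆ S: {clear(d), handempty, ontable(d)} ⊆ S  — applicable
  S \ del = {on(e,g)}
  ∪ add   = {holding(d), on(e,g)}

== RESULT ==
["holding(d)", "on(e,g)"]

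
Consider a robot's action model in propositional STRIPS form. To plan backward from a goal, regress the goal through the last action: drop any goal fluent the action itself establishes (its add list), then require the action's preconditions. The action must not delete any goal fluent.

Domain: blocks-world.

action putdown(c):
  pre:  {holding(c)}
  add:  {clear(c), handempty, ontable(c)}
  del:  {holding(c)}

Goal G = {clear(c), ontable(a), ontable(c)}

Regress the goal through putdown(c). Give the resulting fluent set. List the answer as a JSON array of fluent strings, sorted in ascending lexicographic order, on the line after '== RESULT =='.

Compute (G \ add) ∪ pre:
  G ∩ del = {}  (empty — regression defined)
  G \ add = {clear(c), ontable(a), ontable(c)} \ {clear(c), handempty, ontable(c)} = {ontable(a)}
  ∪ pre   = {ontable(a)} ∪ {holding(c)}
          = {holding(c), ontable(a)}

== RESULT ==
["holding(c)", "ontable(a)"]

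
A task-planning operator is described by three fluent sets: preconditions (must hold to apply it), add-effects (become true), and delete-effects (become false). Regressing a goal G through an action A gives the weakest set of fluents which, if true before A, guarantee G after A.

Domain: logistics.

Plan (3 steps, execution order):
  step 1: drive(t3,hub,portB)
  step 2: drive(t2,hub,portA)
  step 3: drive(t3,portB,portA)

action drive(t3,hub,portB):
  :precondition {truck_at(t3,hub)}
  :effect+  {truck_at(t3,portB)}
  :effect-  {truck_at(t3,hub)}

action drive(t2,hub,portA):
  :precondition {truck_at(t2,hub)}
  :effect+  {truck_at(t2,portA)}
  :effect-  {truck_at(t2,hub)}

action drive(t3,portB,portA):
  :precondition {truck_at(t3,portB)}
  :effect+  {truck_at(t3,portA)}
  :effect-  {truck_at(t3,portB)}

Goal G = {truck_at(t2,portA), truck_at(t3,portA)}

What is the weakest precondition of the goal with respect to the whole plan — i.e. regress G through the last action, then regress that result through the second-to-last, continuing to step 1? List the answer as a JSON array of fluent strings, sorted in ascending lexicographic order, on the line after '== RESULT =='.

Work backward from the goal:
  through step 3 (drive(t3,portB,portA)): drop {truck_at(t3,portA)}, keep {truck_at(t2,portA)}, require {truck_at(t3,portB)}
    → {truck_at(t2,portA), truck_at(t3,portB)}
  through step 2 (drive(t2,hub,portA)): drop {truck_at(t2,portA)}, keep {truck_at(t3,portB)}, require {truck_at(t2,hub)}
    → {truck_at(t2,hub), truck_at(t3,portB)}
  through step 1 (drive(t3,hub,portB)): drop {truck_at(t3,portB)}, keep {truck_at(t2,hub)}, require {truck_at(t3,hub)}
    → {truck_at(t2,hub), truck_at(t3,hub)}

== RESULT ==
["truck_at(t2,hub)", "truck_at(t3,hub)"]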